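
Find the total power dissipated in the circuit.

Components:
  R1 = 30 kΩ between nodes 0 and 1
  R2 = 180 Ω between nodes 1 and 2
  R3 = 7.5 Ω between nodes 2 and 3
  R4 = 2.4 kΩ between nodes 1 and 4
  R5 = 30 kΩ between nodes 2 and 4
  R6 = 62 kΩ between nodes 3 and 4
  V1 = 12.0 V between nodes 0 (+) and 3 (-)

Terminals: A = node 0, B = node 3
Nodal analysis, taking node 3 as the 0 V reference.
Source V1 fixes V_0 = 12 V.
KCL at each unknown node (sum of currents leaving = 0; resistances in Ω):
  Node 1: (V_1 - 12)/30000 + (V_1 - V_2)/180 + (V_1 - V_4)/2400 = 0
  Node 2: (V_2 - V_1)/180 + (V_2 - 0)/7.5 + (V_2 - V_4)/30000 = 0
  Node 4: (V_4 - V_1)/2400 + (V_4 - V_2)/30000 + (V_4 - 0)/62000 = 0
Collecting terms (coefficients in siemens):
  0.006006·V_1 - 0.005556·V_2 - 0.0004167·V_4 = 0.0004
  0.1389·V_2 - 0.005556·V_1 - 0.00003333·V_4 = 0
  0.0004661·V_4 - 0.0004167·V_1 - 0.00003333·V_2 = 0
Solving these 3 simultaneous equations (Gaussian elimination) gives:
  V_1 = 0.07396 V, V_2 = 0.002973 V, V_4 = 0.06632 V
Power in each resistor, P = (ΔV)²/R:
  P_R1 = (12 - 0.07396)²/30000 = 0.004741 W
  P_R2 = (0.07396 - 0.002973)²/180 = 0.00002799 W
  P_R3 = (0.002973 - 0)²/7.5 = 0.000001179 W
  P_R4 = (0.07396 - 0.06632)²/2400 = 0.00000002429 W
  P_R5 = (0.002973 - 0.06632)²/30000 = 0.0000001338 W
  P_R6 = (0 - 0.06632)²/62000 = 0.00000007095 W
P_total = P_R1 + P_R2 + P_R3 + P_R4 + P_R5 + P_R6 = 0.00477 W

Final answer: 0.00477 W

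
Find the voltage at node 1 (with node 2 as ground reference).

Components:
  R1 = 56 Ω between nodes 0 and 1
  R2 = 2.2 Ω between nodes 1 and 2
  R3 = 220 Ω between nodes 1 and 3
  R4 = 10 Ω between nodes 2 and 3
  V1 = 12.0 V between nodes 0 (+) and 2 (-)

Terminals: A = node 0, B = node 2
Nodal analysis, taking node 2 as the 0 V reference.
Source V1 fixes V_0 = 12 V.
KCL at each unknown node (sum of currents leaving = 0; resistances in Ω):
  Node 1: (V_1 - 12)/56 + (V_1 - 0)/2.2 + (V_1 - V_3)/220 = 0
  Node 3: (V_3 - V_1)/220 + (V_3 - 0)/10 = 0
Collecting terms (coefficients in siemens):
  0.4769·V_1 - 0.004545·V_3 = 0.2143
  0.1045·V_3 - 0.004545·V_1 = 0
Determinant D = (0.4769)(0.1045) - (-0.004545)(-0.004545) = 0.04984
V_1 = [(0.2143)(0.1045) - (-0.004545)(0)]/D = 0.4495 V
V_3 = [(0.4769)(0) - (0.2143)(-0.004545)]/D = 0.01954 V
The requested potential is V_1 = 0.4495 V.

Final answer: V_1 = 0.4495 V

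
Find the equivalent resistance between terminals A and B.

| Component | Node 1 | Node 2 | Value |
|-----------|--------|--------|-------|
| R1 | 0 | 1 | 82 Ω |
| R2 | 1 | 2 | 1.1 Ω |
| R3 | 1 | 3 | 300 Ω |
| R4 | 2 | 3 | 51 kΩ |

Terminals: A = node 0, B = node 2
Reduce the network between node 0 (A) and node 2 (B) by series/parallel combination:
  Rs1 = R3 + R4 (series, joined only at node 3) = 300 + 51000 = 51300 Ω
  Rp1 = R2 ‖ Rs1 (parallel, both between nodes 1 and 2) = 1/(1/1.1 + 1/51300) = 1.1 Ω
  Rs2 = R1 + Rp1 (series, joined only at node 1) = 82 + 1.1 = 83.1 Ω
R_eq = 83.1 Ω

Final answer: 83.1 Ω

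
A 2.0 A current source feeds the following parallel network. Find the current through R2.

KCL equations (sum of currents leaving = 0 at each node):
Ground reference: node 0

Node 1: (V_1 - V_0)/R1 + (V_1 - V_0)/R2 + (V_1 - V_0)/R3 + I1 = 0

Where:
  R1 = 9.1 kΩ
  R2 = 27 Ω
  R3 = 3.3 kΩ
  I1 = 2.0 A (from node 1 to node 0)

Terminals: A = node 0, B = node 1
All resistors sit directly between nodes 0 and 1, so they are in parallel and share one voltage V; the full source current 2 A splits among them.
1/R_par = 1/9100 + 1/27 + 1/3300 = 0.03745 S  =>  R_par = 26.7 Ω
V = I × R_par = 2 × 26.7 = 53.4 V
I_R2 = V/R2 = 53.4/27 = 1.978 A

Final answer: 1.978 A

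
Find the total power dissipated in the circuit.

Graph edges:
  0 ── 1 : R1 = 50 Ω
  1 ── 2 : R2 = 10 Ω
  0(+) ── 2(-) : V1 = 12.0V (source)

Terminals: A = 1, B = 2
Nodal analysis, taking node 2 as the 0 V reference.
Source V1 fixes V_0 = 12 V.
KCL at each unknown node (sum of currents leaving = 0; resistances in Ω):
  Node 1: (V_1 - 12)/50 + (V_1 - 0)/10 = 0
Collecting terms: 0.12 × V_1 = 0.24  =>  V_1 = 2 V
Power in each resistor, P = (ΔV)²/R:
  P_R1 = (12 - 2)²/50 = 2 W
  P_R2 = (2 - 0)²/10 = 0.4 W
P_total = P_R1 + P_R2 = 2.4 W

Final answer: 2.4 W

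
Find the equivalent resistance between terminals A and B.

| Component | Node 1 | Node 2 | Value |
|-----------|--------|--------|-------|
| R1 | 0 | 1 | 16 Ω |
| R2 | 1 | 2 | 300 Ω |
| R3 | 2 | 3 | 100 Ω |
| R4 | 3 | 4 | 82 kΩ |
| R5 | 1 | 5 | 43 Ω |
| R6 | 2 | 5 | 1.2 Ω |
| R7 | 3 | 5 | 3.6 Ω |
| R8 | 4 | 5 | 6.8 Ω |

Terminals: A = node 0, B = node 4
The network is not a plain series/parallel combination. Inject a 1 A test current into terminal A (node 0) and return it from terminal B (node 4); then R_eq = V_A / (1 A).
Nodal analysis, taking node 4 as the 0 V reference.
Current source I_test pushes 1 A into node 0 and draws it out of node 4.
KCL at each unknown node (sum of currents leaving = 0; resistances in Ω):
  Node 0: (V_0 - V_1)/16 - 1 = 0
  Node 1: (V_1 - V_0)/16 + (V_1 - V_2)/300 + (V_1 - V_5)/43 = 0
  Node 2: (V_2 - V_1)/300 + (V_2 - V_3)/100 + (V_2 - V_5)/1.2 = 0
  Node 3: (V_3 - V_2)/100 + (V_3 - 0)/82000 + (V_3 - V_5)/3.6 = 0
  Node 5: (V_5 - V_1)/43 + (V_5 - V_2)/1.2 + (V_5 - V_3)/3.6 + (V_5 - 0)/6.8 = 0
Collecting terms (coefficients in siemens):
  0.0625·V_0 - 0.0625·V_1 = 1
  0.08909·V_1 - 0.0625·V_0 - 0.003333·V_2 - 0.02326·V_5 = 0
  0.8467·V_2 - 0.003333·V_1 - 0.01·V_3 - 0.8333·V_5 = 0
  0.2878·V_3 - 0.01·V_2 - 0.2778·V_5 = 0
  1.281·V_5 - 0.02326·V_1 - 0.8333·V_2 - 0.2778·V_3 = 0
Solving these 5 simultaneous equations (Gaussian elimination) gives:
  V_0 = 60.43 V, V_1 = 44.43 V, V_2 = 6.948 V, V_3 = 6.804 V
  V_5 = 6.799 V
R_eq = V_0 / 1 A = 60.43 Ω

Final answer: 60.43 Ω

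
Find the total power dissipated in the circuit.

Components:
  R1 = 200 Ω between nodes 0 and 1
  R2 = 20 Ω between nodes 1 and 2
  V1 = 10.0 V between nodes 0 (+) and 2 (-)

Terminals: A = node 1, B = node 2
Nodal analysis, taking node 2 as the 0 V reference.
Source V1 fixes V_0 = 10 V.
KCL at each unknown node (sum of currents leaving = 0; resistances in Ω):
  Node 1: (V_1 - 10)/200 + (V_1 - 0)/20 = 0
Collecting terms: 0.055 × V_1 = 0.05  =>  V_1 = 0.9091 V
Power in each resistor, P = (ΔV)²/R:
  P_R1 = (10 - 0.9091)²/200 = 0.4132 W
  P_R2 = (0.9091 - 0)²/20 = 0.04132 W
P_total = P_R1 + P_R2 = 0.4545 W

Final answer: 0.4545 W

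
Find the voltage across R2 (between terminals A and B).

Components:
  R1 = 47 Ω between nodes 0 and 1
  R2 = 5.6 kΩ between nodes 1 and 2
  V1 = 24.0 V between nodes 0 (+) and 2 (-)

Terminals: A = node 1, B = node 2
R1 and R2 are in series across V1 (node 0 → node 1 → node 2), and the output A–B is taken across R2, so this is a voltage divider.
Series current: I = V1/(R1 + R2) = 24/(47 + 5600) = 24/5647 = 0.00425 A
V_R2 = I × R2 = V1 × R2/(R1 + R2) = 24 × 5600/5647 = 23.8 V

Final answer: 23.8 V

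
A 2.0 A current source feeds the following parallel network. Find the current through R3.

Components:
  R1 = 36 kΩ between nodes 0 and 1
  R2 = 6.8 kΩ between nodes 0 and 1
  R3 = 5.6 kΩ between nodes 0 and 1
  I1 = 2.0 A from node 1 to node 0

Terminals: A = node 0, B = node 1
All resistors sit directly between nodes 0 and 1, so they are in parallel and share one voltage V; the full source current 2 A splits among them.
1/R_par = 1/36000 + 1/6800 + 1/5600 = 0.0003534 S  =>  R_par = 2830 Ω
V = I × R_par = 2 × 2830 = 5659 V
I_R3 = V/R3 = 5659/5600 = 1.011 A

Final answer: 1.011 A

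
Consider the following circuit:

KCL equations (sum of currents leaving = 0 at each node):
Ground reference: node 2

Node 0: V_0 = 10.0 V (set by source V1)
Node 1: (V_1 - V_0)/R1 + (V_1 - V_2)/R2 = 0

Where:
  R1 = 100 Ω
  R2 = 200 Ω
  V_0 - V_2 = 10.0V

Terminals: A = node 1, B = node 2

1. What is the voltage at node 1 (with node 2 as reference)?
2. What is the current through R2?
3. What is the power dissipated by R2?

Nodal analysis, taking node 2 as the 0 V reference.
Source V1 fixes V_0 = 10 V.
KCL at each unknown node (sum of currents leaving = 0; resistances in Ω):
  Node 1: (V_1 - 10)/100 + (V_1 - 0)/200 = 0
Collecting terms: 0.015 × V_1 = 0.1  =>  V_1 = 6.667 V
Part 1:
  Read off the nodal solution: V_1 = 6.667 V
Part 2:
  I_R2 = (V_1 - V_2)/R2 = (6.667 - 0)/200 = 0.03333 A
  Magnitude: I_R2 = 0.03333 A
Part 3:
  I_R2 = (V_1 - V_2)/R2 = (6.667 - 0)/200 = 0.03333 A
  P_R2 = I_R2² × R2 = (0.03333)² × 200 = 0.2222 W

Final answers:
1. V_1 = 6.667 V
2. I_R2 = 0.03333 A
3. P_R2 = 0.2222 W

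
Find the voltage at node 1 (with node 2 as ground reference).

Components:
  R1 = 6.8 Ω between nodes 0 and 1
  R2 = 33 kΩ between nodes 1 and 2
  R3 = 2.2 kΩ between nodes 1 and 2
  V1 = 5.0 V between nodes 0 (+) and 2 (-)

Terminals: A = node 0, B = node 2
Nodal analysis, taking node 2 as the 0 V reference.
Source V1 fixes V_0 = 5 V.
KCL at each unknown node (sum of currents leaving = 0; resistances in Ω):
  Node 1: (V_1 - 5)/6.8 + (V_1 - 0)/33000 + (V_1 - 0)/2200 = 0
Collecting terms: 0.1475 × V_1 = 0.7353  =>  V_1 = 4.984 V
The requested potential is V_1 = 4.984 V.

Final answer: V_1 = 4.984 V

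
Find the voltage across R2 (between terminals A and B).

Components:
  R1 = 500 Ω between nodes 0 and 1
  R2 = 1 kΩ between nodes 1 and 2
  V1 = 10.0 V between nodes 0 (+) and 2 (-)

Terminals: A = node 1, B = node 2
R1 and R2 are in series across V1 (node 0 → node 1 → node 2), and the output A–B is taken across R2, so this is a voltage divider.
Series current: I = V1/(R1 + R2) = 10/(500 + 1000) = 10/1500 = 0.006667 A
V_R2 = I × R2 = V1 × R2/(R1 + R2) = 10 × 1000/1500 = 6.667 V

Final answer: 6.667 V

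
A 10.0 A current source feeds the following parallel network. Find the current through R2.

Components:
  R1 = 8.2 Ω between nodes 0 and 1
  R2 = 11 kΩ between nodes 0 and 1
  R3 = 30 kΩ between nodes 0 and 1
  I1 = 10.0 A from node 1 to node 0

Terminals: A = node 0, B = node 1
All resistors sit directly between nodes 0 and 1, so they are in parallel and share one voltage V; the full source current 10 A splits among them.
1/R_par = 1/8.2 + 1/11000 + 1/30000 = 0.1221 S  =>  R_par = 8.192 Ω
V = I × R_par = 10 × 8.192 = 81.92 V
I_R2 = V/R2 = 81.92/11000 = 0.007447 A

Final answer: 0.007447 A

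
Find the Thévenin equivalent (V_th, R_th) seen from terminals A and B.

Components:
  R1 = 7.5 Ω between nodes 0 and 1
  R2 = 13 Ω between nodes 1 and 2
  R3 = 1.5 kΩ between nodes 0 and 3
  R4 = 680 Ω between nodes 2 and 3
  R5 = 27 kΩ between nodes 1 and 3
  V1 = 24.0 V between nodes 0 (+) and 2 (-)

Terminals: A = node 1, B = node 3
Step 1 — V_th is the open-circuit voltage V_A - V_B (nothing connected across the terminals).
Nodal analysis, taking node 2 as the 0 V reference.
Source V1 fixes V_0 = 24 V.
KCL at each unknown node (sum of currents leaving = 0; resistances in Ω):
  Node 1: (V_1 - 24)/7.5 + (V_1 - 0)/13 + (V_1 - V_3)/27000 = 0
  Node 3: (V_3 - 24)/1500 + (V_3 - 0)/680 + (V_3 - V_1)/27000 = 0
Collecting terms (coefficients in siemens):
  0.2103·V_1 - 0.00003704·V_3 = 3.2
  0.002174·V_3 - 0.00003704·V_1 = 0.016
Determinant D = (0.2103)(0.002174) - (-0.00003704)(-0.00003704) = 0.0004572
V_1 = [(3.2)(0.002174) - (-0.00003704)(0.016)]/D = 15.22 V
V_3 = [(0.2103)(0.016) - (3.2)(-0.00003704)]/D = 7.618 V
V_th = V_1 - V_3 = 15.22 - 7.618 = 7.6 V
Step 2 — R_th: zero the source — replace V1 by a short circuit (node 2 merges into node 0) — and find the resistance seen between A (node 1) and B (node 3).
Reduce the network between node 1 (A) and node 3 (B) by series/parallel combination:
  Rp1 = R1 ‖ R2 (parallel, both between nodes 0 and 1) = 1/(1/7.5 + 1/13) = 4.756 Ω
  Rp2 = R3 ‖ R4 (parallel, both between nodes 0 and 3) = 1/(1/1500 + 1/680) = 467.9 Ω
  Rs1 = Rp1 + Rp2 (series, joined only at node 0) = 4.756 + 467.9 = 472.6 Ω
  Rp3 = R5 ‖ Rs1 (parallel, both between nodes 1 and 3) = 1/(1/27000 + 1/472.6) = 464.5 Ω
R_th = 464.5 Ω

Final answer: V_th = 7.6 V, R_th = 464.5 Ω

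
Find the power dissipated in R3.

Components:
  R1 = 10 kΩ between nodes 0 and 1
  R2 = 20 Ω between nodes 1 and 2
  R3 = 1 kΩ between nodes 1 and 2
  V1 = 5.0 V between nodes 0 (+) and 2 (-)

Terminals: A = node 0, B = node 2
Nodal analysis, taking node 2 as the 0 V reference.
Source V1 fixes V_0 = 5 V.
KCL at each unknown node (sum of currents leaving = 0; resistances in Ω):
  Node 1: (V_1 - 5)/10000 + (V_1 - 0)/20 + (V_1 - 0)/1000 = 0
Collecting terms: 0.0511 × V_1 = 0.0005  =>  V_1 = 0.009785 V
I_R3 = (V_1 - V_2)/R3 = (0.009785 - 0)/1000 = 0.000009785 A
P_R3 = I_R3² × R3 = (0.000009785)² × 1000 = 0.00000009574 W

Final answer: 9.574e-08 W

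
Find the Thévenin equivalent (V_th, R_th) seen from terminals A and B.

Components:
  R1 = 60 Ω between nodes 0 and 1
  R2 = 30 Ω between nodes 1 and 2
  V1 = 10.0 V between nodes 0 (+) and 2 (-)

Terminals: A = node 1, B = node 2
Step 1 — V_th is the open-circuit voltage V_A - V_B (nothing connected across the terminals).
Nodal analysis, taking node 2 as the 0 V reference.
Source V1 fixes V_0 = 10 V.
KCL at each unknown node (sum of currents leaving = 0; resistances in Ω):
  Node 1: (V_1 - 10)/60 + (V_1 - 0)/30 = 0
Collecting terms: 0.05 × V_1 = 0.1667  =>  V_1 = 3.333 V
V_th = V_1 - V_2 = 3.333 - 0 = 3.333 V
Step 2 — R_th: zero the source — replace V1 by a short circuit (node 2 merges into node 0) — and find the resistance seen between A (node 1) and B (node 0).
Reduce the network between node 1 (A) and node 0 (B) by series/parallel combination:
  Rp1 = R1 ‖ R2 (parallel, both between nodes 0 and 1) = 1/(1/60 + 1/30) = 20 Ω
R_th = 20 Ω

Final answer: V_th = 3.333 V, R_th = 20 Ω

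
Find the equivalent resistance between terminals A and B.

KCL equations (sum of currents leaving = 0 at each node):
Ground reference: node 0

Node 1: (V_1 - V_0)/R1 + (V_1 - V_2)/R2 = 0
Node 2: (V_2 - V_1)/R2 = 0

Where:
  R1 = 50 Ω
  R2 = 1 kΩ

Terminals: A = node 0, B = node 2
Reduce the network between node 0 (A) and node 2 (B) by series/parallel combination:
  Rs1 = R1 + R2 (series, joined only at node 1) = 50 + 1000 = 1050 Ω
R_eq = 1.05 kΩ

Final answer: 1.05 kΩ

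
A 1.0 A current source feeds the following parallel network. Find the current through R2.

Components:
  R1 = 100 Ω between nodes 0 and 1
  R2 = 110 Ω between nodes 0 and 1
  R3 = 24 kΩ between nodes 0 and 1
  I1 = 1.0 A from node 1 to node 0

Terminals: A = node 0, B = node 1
All resistors sit directly between nodes 0 and 1, so they are in parallel and share one voltage V; the full source current 1 A splits among them.
1/R_par = 1/100 + 1/110 + 1/24000 = 0.01913 S  =>  R_par = 52.27 Ω
V = I × R_par = 1 × 52.27 = 52.27 V
I_R2 = V/R2 = 52.27/110 = 0.4752 A

Final answer: 0.4752 A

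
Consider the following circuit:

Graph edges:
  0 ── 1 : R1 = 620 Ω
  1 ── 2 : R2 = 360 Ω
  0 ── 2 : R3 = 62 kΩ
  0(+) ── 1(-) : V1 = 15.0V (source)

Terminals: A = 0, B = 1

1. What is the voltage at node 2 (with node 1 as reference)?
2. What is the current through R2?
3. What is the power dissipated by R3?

Nodal analysis, taking node 1 as the 0 V reference.
Source V1 fixes V_0 = 15 V.
KCL at each unknown node (sum of currents leaving = 0; resistances in Ω):
  Node 2: (V_2 - 0)/360 + (V_2 - 15)/62000 = 0
Collecting terms: 0.002794 × V_2 = 0.0002419  =>  V_2 = 0.08659 V
Part 1:
  Read off the nodal solution: V_2 = 0.08659 V
Part 2:
  I_R2 = (V_1 - V_2)/R2 = (0 - 0.08659)/360 = -0.0002405 A
  Magnitude: I_R2 = 0.0002405 A
Part 3:
  I_R3 = (V_0 - V_2)/R3 = (15 - 0.08659)/62000 = 0.0002405 A
  P_R3 = I_R3² × R3 = (0.0002405)² × 62000 = 0.003587 W

Final answers:
1. V_2 = 0.08659 V
2. I_R2 = 0.0002405 A
3. P_R3 = 0.003587 W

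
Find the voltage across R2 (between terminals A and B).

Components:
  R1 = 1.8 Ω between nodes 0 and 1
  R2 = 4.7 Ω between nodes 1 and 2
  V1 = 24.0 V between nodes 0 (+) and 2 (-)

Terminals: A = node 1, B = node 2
R1 and R2 are in series across V1 (node 0 → node 1 → node 2), and the output A–B is taken across R2, so this is a voltage divider.
Series current: I = V1/(R1 + R2) = 24/(1.8 + 4.7) = 24/6.5 = 3.692 A
V_R2 = I × R2 = V1 × R2/(R1 + R2) = 24 × 4.7/6.5 = 17.35 V

Final answer: 17.35 V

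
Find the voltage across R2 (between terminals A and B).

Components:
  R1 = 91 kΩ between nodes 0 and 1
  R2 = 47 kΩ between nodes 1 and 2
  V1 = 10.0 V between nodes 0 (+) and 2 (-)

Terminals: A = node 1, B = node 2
R1 and R2 are in series across V1 (node 0 → node 1 → node 2), and the output A–B is taken across R2, so this is a voltage divider.
Series current: I = V1/(R1 + R2) = 10/(91000 + 47000) = 10/138000 = 0.00007246 A
V_R2 = I × R2 = V1 × R2/(R1 + R2) = 10 × 47000/138000 = 3.406 V

Final answer: 3.406 V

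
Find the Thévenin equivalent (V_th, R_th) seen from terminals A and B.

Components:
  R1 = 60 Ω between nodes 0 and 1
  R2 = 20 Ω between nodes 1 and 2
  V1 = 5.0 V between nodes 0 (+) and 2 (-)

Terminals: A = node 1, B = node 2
Step 1 — V_th is the open-circuit voltage V_A - V_B (nothing connected across the terminals).
Nodal analysis, taking node 2 as the 0 V reference.
Source V1 fixes V_0 = 5 V.
KCL at each unknown node (sum of currents leaving = 0; resistances in Ω):
  Node 1: (V_1 - 5)/60 + (V_1 - 0)/20 = 0
Collecting terms: 0.06667 × V_1 = 0.08333  =>  V_1 = 1.25 V
V_th = V_1 - V_2 = 1.25 - 0 = 1.25 V
Step 2 — R_th: zero the source — replace V1 by a short circuit (node 2 merges into node 0) — and find the resistance seen between A (node 1) and B (node 0).
Reduce the network between node 1 (A) and node 0 (B) by series/parallel combination:
  Rp1 = R1 ‖ R2 (parallel, both between nodes 0 and 1) = 1/(1/60 + 1/20) = 15 Ω
R_th = 15 Ω

Final answer: V_th = 1.25 V, R_th = 15 Ω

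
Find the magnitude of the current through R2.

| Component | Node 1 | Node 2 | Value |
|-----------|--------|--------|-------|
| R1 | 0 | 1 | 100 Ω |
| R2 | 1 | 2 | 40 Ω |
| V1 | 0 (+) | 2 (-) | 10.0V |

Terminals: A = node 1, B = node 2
Nodal analysis, taking node 2 as the 0 V reference.
Source V1 fixes V_0 = 10 V.
KCL at each unknown node (sum of currents leaving = 0; resistances in Ω):
  Node 1: (V_1 - 10)/100 + (V_1 - 0)/40 = 0
Collecting terms: 0.035 × V_1 = 0.1  =>  V_1 = 2.857 V
I_R2 = (V_1 - V_2)/R2 = (2.857 - 0)/40 = 0.07143 A
|I_R2| = 0.07143 A

Final answer: |I_R2| = 0.07143 A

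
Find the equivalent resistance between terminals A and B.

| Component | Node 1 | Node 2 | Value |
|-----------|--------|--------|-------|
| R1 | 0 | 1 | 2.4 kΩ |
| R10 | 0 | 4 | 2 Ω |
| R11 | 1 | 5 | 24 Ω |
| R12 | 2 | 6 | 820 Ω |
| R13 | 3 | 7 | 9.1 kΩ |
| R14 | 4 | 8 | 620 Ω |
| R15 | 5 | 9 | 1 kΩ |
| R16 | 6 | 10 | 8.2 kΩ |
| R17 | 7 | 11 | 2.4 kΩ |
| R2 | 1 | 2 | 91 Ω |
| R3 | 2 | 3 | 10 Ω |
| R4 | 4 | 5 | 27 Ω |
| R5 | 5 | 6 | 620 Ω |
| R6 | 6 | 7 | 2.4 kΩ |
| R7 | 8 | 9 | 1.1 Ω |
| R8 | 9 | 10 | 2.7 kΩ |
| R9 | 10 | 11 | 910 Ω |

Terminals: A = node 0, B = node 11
The network is not a plain series/parallel combination. Inject a 1 A test current into terminal A (node 0) and return it from terminal B (node 11); then R_eq = V_A / (1 A).
Nodal analysis, taking node 11 as the 0 V reference.
Current source I_test pushes 1 A into node 0 and draws it out of node 11.
KCL at each unknown node (sum of currents leaving = 0; resistances in Ω):
  Node 0: (V_0 - V_1)/2400 + (V_0 - V_4)/2 - 1 = 0
  Node 1: (V_1 - V_0)/2400 + (V_1 - V_2)/91 + (V_1 - V_5)/24 = 0
  Node 2: (V_2 - V_1)/91 + (V_2 - V_3)/10 + (V_2 - V_6)/820 = 0
  Node 3: (V_3 - V_2)/10 + (V_3 - V_7)/9100 = 0
  Node 4: (V_4 - V_0)/2 + (V_4 - V_5)/27 + (V_4 - V_8)/620 = 0
  Node 5: (V_5 - V_1)/24 + (V_5 - V_4)/27 + (V_5 - V_6)/620 + (V_5 - V_9)/1000 = 0
  Node 6: (V_6 - V_2)/820 + (V_6 - V_5)/620 + (V_6 - V_7)/2400 + (V_6 - V_10)/8200 = 0
  Node 7: (V_7 - V_3)/9100 + (V_7 - V_6)/2400 + (V_7 - 0)/2400 = 0
  Node 8: (V_8 - V_4)/620 + (V_8 - V_9)/1.1 = 0
  Node 9: (V_9 - V_5)/1000 + (V_9 - V_8)/1.1 + (V_9 - V_10)/2700 = 0
  Node 10: (V_10 - V_6)/8200 + (V_10 - V_9)/2700 + (V_10 - 0)/910 = 0
Collecting terms (coefficients in siemens):
  0.5004·V_0 - 0.0004167·V_1 - 0.5·V_4 = 1
  0.05307·V_1 - 0.0004167·V_0 - 0.01099·V_2 - 0.04167·V_5 = 0
  0.1122·V_2 - 0.01099·V_1 - 0.1·V_3 - 0.00122·V_6 = 0
  0.1001·V_3 - 0.1·V_2 - 0.0001099·V_7 = 0
  0.5386·V_4 - 0.5·V_0 - 0.03704·V_5 - 0.001613·V_8 = 0
  0.08132·V_5 - 0.04167·V_1 - 0.03704·V_4 - 0.001613·V_6 - 0.001·V_9 = 0
  0.003371·V_6 - 0.00122·V_2 - 0.001613·V_5 - 0.0004167·V_7 - 0.000122·V_10 = 0
  0.0009432·V_7 - 0.0001099·V_3 - 0.0004167·V_6 = 0
  0.9107·V_8 - 0.001613·V_4 - 0.9091·V_9 = 0
  0.9105·V_9 - 0.001·V_5 - 0.9091·V_8 - 0.0003704·V_10 = 0
  0.001591·V_10 - 0.000122·V_6 - 0.0003704·V_9 = 0
Solving these 11 simultaneous equations (Gaussian elimination) gives:
  V_0 = 1923 V, V_1 = 1896 V, V_2 = 1871 V, V_3 = 1870 V
  V_4 = 1921 V, V_5 = 1902 V, V_6 = 1728 V, V_7 = 981 V
  V_8 = 1743 V, V_9 = 1743 V, V_10 = 538 V
R_eq = V_0 / 1 A = 1923 Ω = 1.923 kΩ

Final answer: 1.923 kΩ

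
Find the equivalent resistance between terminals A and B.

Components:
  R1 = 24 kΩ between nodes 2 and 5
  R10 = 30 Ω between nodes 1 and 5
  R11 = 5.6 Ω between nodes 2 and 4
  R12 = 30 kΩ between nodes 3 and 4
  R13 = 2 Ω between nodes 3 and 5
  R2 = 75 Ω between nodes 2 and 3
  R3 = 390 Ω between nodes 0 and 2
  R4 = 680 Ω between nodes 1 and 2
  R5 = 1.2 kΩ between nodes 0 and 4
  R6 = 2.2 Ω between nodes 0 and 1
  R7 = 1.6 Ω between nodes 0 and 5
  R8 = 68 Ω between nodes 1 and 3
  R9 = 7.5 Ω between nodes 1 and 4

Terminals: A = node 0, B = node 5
The network is not a plain series/parallel combination. Inject a 1 A test current into terminal A (node 0) and return it from terminal B (node 5); then R_eq = V_A / (1 A).
Nodal analysis, taking node 5 as the 0 V reference.
Current source I_test pushes 1 A into node 0 and draws it out of node 5.
KCL at each unknown node (sum of currents leaving = 0; resistances in Ω):
  Node 0: (V_0 - V_2)/390 + (V_0 - V_4)/1200 + (V_0 - V_1)/2.2 + (V_0 - 0)/1.6 - 1 = 0
  Node 1: (V_1 - V_0)/2.2 + (V_1 - V_2)/680 + (V_1 - V_3)/68 + (V_1 - V_4)/7.5 + (V_1 - 0)/30 = 0
  Node 2: (V_2 - V_0)/390 + (V_2 - V_1)/680 + (V_2 - 0)/24000 + (V_2 - V_3)/75 + (V_2 - V_4)/5.6 = 0
  Node 3: (V_3 - V_1)/68 + (V_3 - V_2)/75 + (V_3 - V_4)/30000 + (V_3 - 0)/2 = 0
  Node 4: (V_4 - V_0)/1200 + (V_4 - V_1)/7.5 + (V_4 - V_2)/5.6 + (V_4 - V_3)/30000 = 0
Collecting terms (coefficients in siemens):
  1.083·V_0 - 0.4545·V_1 - 0.002564·V_2 - 0.0008333·V_4 = 1
  0.6374·V_1 - 0.4545·V_0 - 0.001471·V_2 - 0.01471·V_3 - 0.1333·V_4 = 0
  0.196·V_2 - 0.002564·V_0 - 0.001471·V_1 - 0.01333·V_3 - 0.1786·V_4 = 0
  0.5281·V_3 - 0.01471·V_1 - 0.01333·V_2 - 0.00003333·V_4 = 0
  0.3128·V_4 - 0.0008333·V_0 - 0.1333·V_1 - 0.1786·V_2 - 0.00003333·V_3 = 0
Solving these 5 simultaneous equations (Gaussian elimination) gives:
  V_0 = 1.478 V, V_1 = 1.312 V, V_2 = 1.14 V, V_3 = 0.06538 V
  V_4 = 1.214 V
R_eq = V_0 / 1 A = 1.478 Ω

Final answer: 1.478 Ω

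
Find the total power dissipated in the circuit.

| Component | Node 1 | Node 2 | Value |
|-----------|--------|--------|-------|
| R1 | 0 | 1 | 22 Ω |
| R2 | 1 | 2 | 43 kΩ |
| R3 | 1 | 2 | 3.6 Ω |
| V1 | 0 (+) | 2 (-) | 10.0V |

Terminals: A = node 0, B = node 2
Nodal analysis, taking node 2 as the 0 V reference.
Source V1 fixes V_0 = 10 V.
KCL at each unknown node (sum of currents leaving = 0; resistances in Ω):
  Node 1: (V_1 - 10)/22 + (V_1 - 0)/43000 + (V_1 - 0)/3.6 = 0
Collecting terms: 0.3233 × V_1 = 0.4545  =>  V_1 = 1.406 V
Power in each resistor, P = (ΔV)²/R:
  P_R1 = (10 - 1.406)²/22 = 3.357 W
  P_R2 = (1.406 - 0)²/43000 = 0.00004598 W
  P_R3 = (1.406 - 0)²/3.6 = 0.5492 W
P_total = P_R1 + P_R2 + P_R3 = 3.906 W

Final answer: 3.906 W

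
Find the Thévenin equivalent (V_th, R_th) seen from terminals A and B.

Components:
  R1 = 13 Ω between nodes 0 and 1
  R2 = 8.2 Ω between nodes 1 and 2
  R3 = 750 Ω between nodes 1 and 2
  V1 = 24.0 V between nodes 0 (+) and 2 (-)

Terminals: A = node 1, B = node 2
Step 1 — V_th is the open-circuit voltage V_A - V_B (nothing connected across the terminals).
Nodal analysis, taking node 2 as the 0 V reference.
Source V1 fixes V_0 = 24 V.
KCL at each unknown node (sum of currents leaving = 0; resistances in Ω):
  Node 1: (V_1 - 24)/13 + (V_1 - 0)/8.2 + (V_1 - 0)/750 = 0
Collecting terms: 0.2002 × V_1 = 1.846  =>  V_1 = 9.221 V
V_th = V_1 - V_2 = 9.221 - 0 = 9.221 V
Step 2 — R_th: zero the source — replace V1 by a short circuit (node 2 merges into node 0) — and find the resistance seen between A (node 1) and B (node 0).
Reduce the network between node 1 (A) and node 0 (B) by series/parallel combination:
  Rp1 = R1 ‖ R2 ‖ R3 (parallel, all between nodes 0 and 1) = 1/(1/13 + 1/8.2 + 1/750) = 4.995 Ω
R_th = 4.995 Ω

Final answer: V_th = 9.221 V, R_th = 4.995 Ω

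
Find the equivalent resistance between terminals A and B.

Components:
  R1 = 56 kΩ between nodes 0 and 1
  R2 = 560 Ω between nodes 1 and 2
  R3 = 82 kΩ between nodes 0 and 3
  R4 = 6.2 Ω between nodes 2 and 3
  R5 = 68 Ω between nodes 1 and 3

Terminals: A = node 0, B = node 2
The network is not a plain series/parallel combination. Inject a 1 A test current into terminal A (node 0) and return it from terminal B (node 2); then R_eq = V_A / (1 A).
Nodal analysis, taking node 2 as the 0 V reference.
Current source I_test pushes 1 A into node 0 and draws it out of node 2.
KCL at each unknown node (sum of currents leaving = 0; resistances in Ω):
  Node 0: (V_0 - V_1)/56000 + (V_0 - V_3)/82000 - 1 = 0
  Node 1: (V_1 - V_0)/56000 + (V_1 - 0)/560 + (V_1 - V_3)/68 = 0
  Node 3: (V_3 - V_0)/82000 + (V_3 - V_1)/68 + (V_3 - 0)/6.2 = 0
Collecting terms (coefficients in siemens):
  0.00003005·V_0 - 0.00001786·V_1 - 0.0000122·V_3 = 1
  0.01651·V_1 - 0.00001786·V_0 - 0.01471·V_3 = 0
  0.176·V_3 - 0.0000122·V_0 - 0.01471·V_1 = 0
Solving these 3 simultaneous equations (Gaussian elimination) gives:
  V_0 = 33300 V, V_1 = 41.14 V, V_3 = 5.745 V
R_eq = V_0 / 1 A = 33300 Ω = 33.3 kΩ

Final answer: 33.3 kΩ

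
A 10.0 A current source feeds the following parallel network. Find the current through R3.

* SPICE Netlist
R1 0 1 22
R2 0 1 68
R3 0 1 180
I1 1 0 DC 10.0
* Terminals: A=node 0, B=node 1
All resistors sit directly between nodes 0 and 1, so they are in parallel and share one voltage V; the full source current 10 A splits among them.
1/R_par = 1/22 + 1/68 + 1/180 = 0.06572 S  =>  R_par = 15.22 Ω
V = I × R_par = 10 × 15.22 = 152.2 V
I_R3 = V/R3 = 152.2/180 = 0.8454 A

Final answer: 0.8454 A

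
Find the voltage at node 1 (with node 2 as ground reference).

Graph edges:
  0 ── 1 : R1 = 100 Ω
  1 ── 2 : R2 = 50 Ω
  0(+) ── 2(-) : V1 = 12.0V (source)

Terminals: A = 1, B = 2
Nodal analysis, taking node 2 as the 0 V reference.
Source V1 fixes V_0 = 12 V.
KCL at each unknown node (sum of currents leaving = 0; resistances in Ω):
  Node 1: (V_1 - 12)/100 + (V_1 - 0)/50 = 0
Collecting terms: 0.03 × V_1 = 0.12  =>  V_1 = 4 V
The requested potential is V_1 = 4 V.

Final answer: V_1 = 4 V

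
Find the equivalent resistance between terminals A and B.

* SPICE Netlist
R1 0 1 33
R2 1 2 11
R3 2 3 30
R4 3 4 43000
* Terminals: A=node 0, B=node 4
Reduce the network between node 0 (A) and node 4 (B) by series/parallel combination:
  Rs1 = R1 + R2 (series, joined only at node 1) = 33 + 11 = 44 Ω
  Rs2 = R3 + Rs1 (series, joined only at node 2) = 30 + 44 = 74 Ω
  Rs3 = R4 + Rs2 (series, joined only at node 3) = 43000 + 74 = 43070 Ω
R_eq = 43.07 kΩ

Final answer: 43.07 kΩ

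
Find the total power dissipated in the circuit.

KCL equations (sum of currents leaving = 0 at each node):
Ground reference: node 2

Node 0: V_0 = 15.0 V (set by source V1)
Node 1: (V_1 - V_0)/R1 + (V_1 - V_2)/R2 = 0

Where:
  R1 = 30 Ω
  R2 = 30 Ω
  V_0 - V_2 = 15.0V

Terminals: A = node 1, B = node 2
Nodal analysis, taking node 2 as the 0 V reference.
Source V1 fixes V_0 = 15 V.
KCL at each unknown node (sum of currents leaving = 0; resistances in Ω):
  Node 1: (V_1 - 15)/30 + (V_1 - 0)/30 = 0
Collecting terms: 0.06667 × V_1 = 0.5  =>  V_1 = 7.5 V
Power in each resistor, P = (ΔV)²/R:
  P_R1 = (15 - 7.5)²/30 = 1.875 W
  P_R2 = (7.5 - 0)²/30 = 1.875 W
P_total = P_R1 + P_R2 = 3.75 W

Final answer: 3.75 W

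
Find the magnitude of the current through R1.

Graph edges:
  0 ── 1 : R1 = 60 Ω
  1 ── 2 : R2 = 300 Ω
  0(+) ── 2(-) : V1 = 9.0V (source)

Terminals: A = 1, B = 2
Nodal analysis, taking node 2 as the 0 V reference.
Source V1 fixes V_0 = 9 V.
KCL at each unknown node (sum of currents leaving = 0; resistances in Ω):
  Node 1: (V_1 - 9)/60 + (V_1 - 0)/300 = 0
Collecting terms: 0.02 × V_1 = 0.15  =>  V_1 = 7.5 V
I_R1 = (V_0 - V_1)/R1 = (9 - 7.5)/60 = 0.025 A
|I_R1| = 0.025 A

Final answer: |I_R1| = 0.025 A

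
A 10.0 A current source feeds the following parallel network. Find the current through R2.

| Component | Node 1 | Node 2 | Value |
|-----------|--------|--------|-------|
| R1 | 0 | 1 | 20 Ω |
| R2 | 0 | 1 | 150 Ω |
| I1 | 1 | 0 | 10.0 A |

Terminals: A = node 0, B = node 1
All resistors sit directly between nodes 0 and 1, so they are in parallel and share one voltage V; the full source current 10 A splits among them.
1/R_par = 1/20 + 1/150 = 0.05667 S  =>  R_par = 17.65 Ω
V = I × R_par = 10 × 17.65 = 176.5 V
I_R2 = V/R2 = 176.5/150 = 1.176 A

Final answer: 1.176 A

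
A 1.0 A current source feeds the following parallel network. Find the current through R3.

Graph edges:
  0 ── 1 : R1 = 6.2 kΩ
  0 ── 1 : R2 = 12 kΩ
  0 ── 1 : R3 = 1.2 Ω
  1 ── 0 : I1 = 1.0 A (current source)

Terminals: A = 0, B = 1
All resistors sit directly between nodes 0 and 1, so they are in parallel and share one voltage V; the full source current 1 A splits among them.
1/R_par = 1/6200 + 1/12000 + 1/1.2 = 0.8336 S  =>  R_par = 1.2 Ω
V = I × R_par = 1 × 1.2 = 1.2 V
I_R3 = V/R3 = 1.2/1.2 = 0.9997 A

Final answer: 0.9997 A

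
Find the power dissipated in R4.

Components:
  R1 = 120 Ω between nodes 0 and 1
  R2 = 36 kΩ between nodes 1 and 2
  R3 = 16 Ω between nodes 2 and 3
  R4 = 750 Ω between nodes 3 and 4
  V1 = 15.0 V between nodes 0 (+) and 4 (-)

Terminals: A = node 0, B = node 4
Nodal analysis, taking node 4 as the 0 V reference.
Source V1 fixes V_0 = 15 V.
KCL at each unknown node (sum of currents leaving = 0; resistances in Ω):
  Node 1: (V_1 - 15)/120 + (V_1 - V_2)/36000 = 0
  Node 2: (V_2 - V_1)/36000 + (V_2 - V_3)/16 = 0
  Node 3: (V_3 - V_2)/16 + (V_3 - 0)/750 = 0
Collecting terms (coefficients in siemens):
  0.008361·V_1 - 0.00002778·V_2 = 0.125
  0.06253·V_2 - 0.00002778·V_1 - 0.0625·V_3 = 0
  0.06383·V_3 - 0.0625·V_2 = 0
Solving these 3 simultaneous equations (Gaussian elimination) gives:
  V_1 = 14.95 V, V_2 = 0.3115 V, V_3 = 0.305 V
I_R4 = (V_3 - V_4)/R4 = (0.305 - 0)/750 = 0.0004067 A
P_R4 = I_R4² × R4 = (0.0004067)² × 750 = 0.000124 W

Final answer: 0.000124 W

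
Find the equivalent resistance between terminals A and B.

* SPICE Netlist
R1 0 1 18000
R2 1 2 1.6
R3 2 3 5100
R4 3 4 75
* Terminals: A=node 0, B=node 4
Reduce the network between node 0 (A) and node 4 (B) by series/parallel combination:
  Rs1 = R1 + R2 (series, joined only at node 1) = 18000 + 1.6 = 18000 Ω
  Rs2 = R3 + Rs1 (series, joined only at node 2) = 5100 + 18000 = 23100 Ω
  Rs3 = R4 + Rs2 (series, joined only at node 3) = 75 + 23100 = 23180 Ω
R_eq = 23.18 kΩ

Final answer: 23.18 kΩ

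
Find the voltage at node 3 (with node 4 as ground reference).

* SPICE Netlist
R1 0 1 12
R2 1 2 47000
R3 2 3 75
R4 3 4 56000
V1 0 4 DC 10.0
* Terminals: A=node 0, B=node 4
Nodal analysis, taking node 4 as the 0 V reference.
Source V1 fixes V_0 = 10 V.
KCL at each unknown node (sum of currents leaving = 0; resistances in Ω):
  Node 1: (V_1 - 10)/12 + (V_1 - V_2)/47000 = 0
  Node 2: (V_2 - V_1)/47000 + (V_2 - V_3)/75 = 0
  Node 3: (V_3 - V_2)/75 + (V_3 - 0)/56000 = 0
Collecting terms (coefficients in siemens):
  0.08335·V_1 - 0.00002128·V_2 = 0.8333
  0.01335·V_2 - 0.00002128·V_1 - 0.01333·V_3 = 0
  0.01335·V_3 - 0.01333·V_2 = 0
Solving these 3 simultaneous equations (Gaussian elimination) gives:
  V_1 = 9.999 V, V_2 = 5.44 V, V_3 = 5.432 V
The requested potential is V_3 = 5.432 V.

Final answer: V_3 = 5.432 V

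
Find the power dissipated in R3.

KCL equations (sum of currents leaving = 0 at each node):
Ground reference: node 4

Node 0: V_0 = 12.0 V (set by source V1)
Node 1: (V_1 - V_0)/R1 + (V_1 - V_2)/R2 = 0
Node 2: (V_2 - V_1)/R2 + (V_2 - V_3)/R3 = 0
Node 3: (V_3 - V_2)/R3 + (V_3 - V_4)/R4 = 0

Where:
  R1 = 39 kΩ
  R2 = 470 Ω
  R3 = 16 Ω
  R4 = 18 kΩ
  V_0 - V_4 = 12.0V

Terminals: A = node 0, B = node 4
Nodal analysis, taking node 4 as the 0 V reference.
Source V1 fixes V_0 = 12 V.
KCL at each unknown node (sum of currents leaving = 0; resistances in Ω):
  Node 1: (V_1 - 12)/39000 + (V_1 - V_2)/470 = 0
  Node 2: (V_2 - V_1)/470 + (V_2 - V_3)/16 = 0
  Node 3: (V_3 - V_2)/16 + (V_3 - 0)/18000 = 0
Collecting terms (coefficients in siemens):
  0.002153·V_1 - 0.002128·V_2 = 0.0003077
  0.06463·V_2 - 0.002128·V_1 - 0.0625·V_3 = 0
  0.06256·V_3 - 0.0625·V_2 = 0
Solving these 3 simultaneous equations (Gaussian elimination) gives:
  V_1 = 3.859 V, V_2 = 3.761 V, V_3 = 3.757 V
I_R3 = (V_2 - V_3)/R3 = (3.761 - 3.757)/16 = 0.0002087 A
P_R3 = I_R3² × R3 = (0.0002087)² × 16 = 0.0000006972 W

Final answer: 6.972e-07 W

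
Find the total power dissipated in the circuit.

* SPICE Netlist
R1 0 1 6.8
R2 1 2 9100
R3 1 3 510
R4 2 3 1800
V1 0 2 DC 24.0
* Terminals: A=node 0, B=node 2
Nodal analysis, taking node 2 as the 0 V reference.
Source V1 fixes V_0 = 24 V.
KCL at each unknown node (sum of currents leaving = 0; resistances in Ω):
  Node 1: (V_1 - 24)/6.8 + (V_1 - 0)/9100 + (V_1 - V_3)/510 = 0
  Node 3: (V_3 - V_1)/510 + (V_3 - 0)/1800 = 0
Collecting terms (coefficients in siemens):
  0.1491·V_1 - 0.001961·V_3 = 3.529
  0.002516·V_3 - 0.001961·V_1 = 0
Determinant D = (0.1491)(0.002516) - (-0.001961)(-0.001961) = 0.0003714
V_1 = [(3.529)(0.002516) - (-0.001961)(0)]/D = 23.91 V
V_3 = [(0.1491)(0) - (3.529)(-0.001961)]/D = 18.63 V
Power in each resistor, P = (ΔV)²/R:
  P_R1 = (24 - 23.91)²/6.8 = 0.001146 W
  P_R2 = (23.91 - 0)²/9100 = 0.06283 W
  P_R3 = (23.91 - 18.63)²/510 = 0.05465 W
  P_R4 = (0 - 18.63)²/1800 = 0.1929 W
P_total = P_R1 + P_R2 + P_R3 + P_R4 = 0.3115 W

Final answer: 0.3115 W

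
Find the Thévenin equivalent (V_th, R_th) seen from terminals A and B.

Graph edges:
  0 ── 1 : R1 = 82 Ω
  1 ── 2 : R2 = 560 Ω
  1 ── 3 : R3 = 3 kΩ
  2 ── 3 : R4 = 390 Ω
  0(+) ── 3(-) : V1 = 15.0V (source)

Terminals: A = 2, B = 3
Step 1 — V_th is the open-circuit voltage V_A - V_B (nothing connected across the terminals).
Nodal analysis, taking node 3 as the 0 V reference.
Source V1 fixes V_0 = 15 V.
KCL at each unknown node (sum of currents leaving = 0; resistances in Ω):
  Node 1: (V_1 - 15)/82 + (V_1 - V_2)/560 + (V_1 - 0)/3000 = 0
  Node 2: (V_2 - V_1)/560 + (V_2 - 0)/390 = 0
Collecting terms (coefficients in siemens):
  0.01431·V_1 - 0.001786·V_2 = 0.1829
  0.00435·V_2 - 0.001786·V_1 = 0
Determinant D = (0.01431)(0.00435) - (-0.001786)(-0.001786) = 0.00005908
V_1 = [(0.1829)(0.00435) - (-0.001786)(0)]/D = 13.47 V
V_2 = [(0.01431)(0) - (0.1829)(-0.001786)]/D = 5.529 V
V_th = V_2 - V_3 = 5.529 - 0 = 5.529 V
Step 2 — R_th: zero the source — replace V1 by a short circuit (node 3 merges into node 0) — and find the resistance seen between A (node 2) and B (node 0).
Reduce the network between node 2 (A) and node 0 (B) by series/parallel combination:
  Rp1 = R1 ‖ R3 (parallel, both between nodes 0 and 1) = 1/(1/82 + 1/3000) = 79.82 Ω
  Rs1 = R2 + Rp1 (series, joined only at node 1) = 560 + 79.82 = 639.8 Ω
  Rp2 = R4 ‖ Rs1 (parallel, both between nodes 0 and 2) = 1/(1/390 + 1/639.8) = 242.3 Ω
R_th = 242.3 Ω

Final answer: V_th = 5.529 V, R_th = 242.3 Ω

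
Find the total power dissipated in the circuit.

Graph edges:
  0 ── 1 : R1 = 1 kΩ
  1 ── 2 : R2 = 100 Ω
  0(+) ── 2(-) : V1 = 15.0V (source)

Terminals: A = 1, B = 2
Nodal analysis, taking node 2 as the 0 V reference.
Source V1 fixes V_0 = 15 V.
KCL at each unknown node (sum of currents leaving = 0; resistances in Ω):
  Node 1: (V_1 - 15)/1000 + (V_1 - 0)/100 = 0
Collecting terms: 0.011 × V_1 = 0.015  =>  V_1 = 1.364 V
Power in each resistor, P = (ΔV)²/R:
  P_R1 = (15 - 1.364)²/1000 = 0.186 W
  P_R2 = (1.364 - 0)²/100 = 0.0186 W
P_total = P_R1 + P_R2 = 0.2045 W

Final answer: 0.2045 W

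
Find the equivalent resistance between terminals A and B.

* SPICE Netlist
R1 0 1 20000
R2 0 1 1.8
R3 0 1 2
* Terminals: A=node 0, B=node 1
Reduce the network between node 0 (A) and node 1 (B) by series/parallel combination:
  Rp1 = R1 ‖ R2 ‖ R3 (parallel, all between nodes 0 and 1) = 1/(1/20000 + 1/1.8 + 1/2) = 0.9473 Ω
R_eq = 0.9473 Ω

Final answer: 0.9473 Ω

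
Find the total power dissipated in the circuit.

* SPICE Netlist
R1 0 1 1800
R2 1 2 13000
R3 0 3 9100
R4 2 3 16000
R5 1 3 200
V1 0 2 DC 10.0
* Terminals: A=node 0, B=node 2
Nodal analysis, taking node 2 as the 0 V reference.
Source V1 fixes V_0 = 10 V.
KCL at each unknown node (sum of currents leaving = 0; resistances in Ω):
  Node 1: (V_1 - 10)/1800 + (V_1 - 0)/13000 + (V_1 - V_3)/200 = 0
  Node 3: (V_3 - 10)/9100 + (V_3 - 0)/16000 + (V_3 - V_1)/200 = 0
Collecting terms (coefficients in siemens):
  0.005632·V_1 - 0.005·V_3 = 0.005556
  0.005172·V_3 - 0.005·V_1 = 0.001099
Determinant D = (0.005632)(0.005172) - (-0.005)(-0.005) = 0.000004133
V_1 = [(0.005556)(0.005172) - (-0.005)(0.001099)]/D = 8.281 V
V_3 = [(0.005632)(0.001099) - (0.005556)(-0.005)]/D = 8.218 V
Power in each resistor, P = (ΔV)²/R:
  P_R1 = (10 - 8.281)²/1800 = 0.001641 W
  P_R2 = (8.281 - 0)²/13000 = 0.005275 W
  P_R3 = (10 - 8.218)²/9100 = 0.000349 W
  P_R4 = (0 - 8.218)²/16000 = 0.004221 W
  P_R5 = (8.281 - 8.218)²/200 = 0.0000202 W
P_total = P_R1 + P_R2 + P_R3 + P_R4 + P_R5 = 0.01151 W

Final answer: 0.01151 W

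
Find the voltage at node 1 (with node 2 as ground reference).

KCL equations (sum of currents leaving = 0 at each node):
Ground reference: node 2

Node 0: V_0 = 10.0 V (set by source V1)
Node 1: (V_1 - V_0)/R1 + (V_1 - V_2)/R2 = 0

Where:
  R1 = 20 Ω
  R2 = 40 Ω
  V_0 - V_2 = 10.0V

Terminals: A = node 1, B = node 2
Nodal analysis, taking node 2 as the 0 V reference.
Source V1 fixes V_0 = 10 V.
KCL at each unknown node (sum of currents leaving = 0; resistances in Ω):
  Node 1: (V_1 - 10)/20 + (V_1 - 0)/40 = 0
Collecting terms: 0.075 × V_1 = 0.5  =>  V_1 = 6.667 V
The requested potential is V_1 = 6.667 V.

Final answer: V_1 = 6.667 V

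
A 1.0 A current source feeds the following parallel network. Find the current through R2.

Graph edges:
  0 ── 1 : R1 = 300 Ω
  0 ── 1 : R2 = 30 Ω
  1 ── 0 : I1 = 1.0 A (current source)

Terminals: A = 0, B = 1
All resistors sit directly between nodes 0 and 1, so they are in parallel and share one voltage V; the full source current 1 A splits among them.
1/R_par = 1/300 + 1/30 = 0.03667 S  =>  R_par = 27.27 Ω
V = I × R_par = 1 × 27.27 = 27.27 V
I_R2 = V/R2 = 27.27/30 = 0.9091 A

Final answer: 0.9091 A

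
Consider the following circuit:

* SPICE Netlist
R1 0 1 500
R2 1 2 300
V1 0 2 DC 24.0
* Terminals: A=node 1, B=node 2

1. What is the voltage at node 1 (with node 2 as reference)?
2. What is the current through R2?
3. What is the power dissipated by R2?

Nodal analysis, taking node 2 as the 0 V reference.
Source V1 fixes V_0 = 24 V.
KCL at each unknown node (sum of currents leaving = 0; resistances in Ω):
  Node 1: (V_1 - 24)/500 + (V_1 - 0)/300 = 0
Collecting terms: 0.005333 × V_1 = 0.048  =>  V_1 = 9 V
Part 1:
  Read off the nodal solution: V_1 = 9 V
Part 2:
  I_R2 = (V_1 - V_2)/R2 = (9 - 0)/300 = 0.03 A
  Magnitude: I_R2 = 0.03 A
Part 3:
  I_R2 = (V_1 - V_2)/R2 = (9 - 0)/300 = 0.03 A
  P_R2 = I_R2² × R2 = (0.03)² × 300 = 0.27 W

Final answers:
1. V_1 = 9 V
2. I_R2 = 0.03 A
3. P_R2 = 0.27 W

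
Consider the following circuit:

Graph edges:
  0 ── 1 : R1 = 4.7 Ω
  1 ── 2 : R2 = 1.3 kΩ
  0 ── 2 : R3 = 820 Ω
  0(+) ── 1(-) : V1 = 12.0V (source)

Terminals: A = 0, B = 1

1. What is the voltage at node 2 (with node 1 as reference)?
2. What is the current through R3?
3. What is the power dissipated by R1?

Nodal analysis, taking node 1 as the 0 V reference.
Source V1 fixes V_0 = 12 V.
KCL at each unknown node (sum of currents leaving = 0; resistances in Ω):
  Node 2: (V_2 - 0)/1300 + (V_2 - 12)/820 = 0
Collecting terms: 0.001989 × V_2 = 0.01463  =>  V_2 = 7.358 V
Part 1:
  Read off the nodal solution: V_2 = 7.358 V
Part 2:
  I_R3 = (V_0 - V_2)/R3 = (12 - 7.358)/820 = 0.00566 A
  Magnitude: I_R3 = 0.00566 A
Part 3:
  I_R1 = (V_0 - V_1)/R1 = (12 - 0)/4.7 = 2.553 A
  P_R1 = I_R1² × R1 = (2.553)² × 4.7 = 30.64 W

Final answers:
1. V_2 = 7.358 V
2. I_R3 = 0.00566 A
3. P_R1 = 30.64 W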